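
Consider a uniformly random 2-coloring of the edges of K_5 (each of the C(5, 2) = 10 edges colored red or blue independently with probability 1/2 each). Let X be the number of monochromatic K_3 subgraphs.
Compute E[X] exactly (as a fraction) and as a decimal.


Let X = Σ_S X_S over the C(5, 3) = 10 subsets S of size 3, where X_S = 1 if the K_3 on S is monochromatic.
For a fixed S, the K_3 on S has C(3, 2) = 3 edges. P[all 3 edges red] = (1/2)^3, and likewise for blue, so P[monochromatic] = 2·(1/2)^3 = 2^{1 − 3} = 1/4.
By linearity of expectation: E[X] = C(5, 3) · 2^{1 − 3} = 10 · 1/4 = 5/2.
Numerically: E[X] ≈ 2.500000.

E[X] = C(5,3)·2^(1−C(3,2)) = 5/2 ≈ 2.500000.


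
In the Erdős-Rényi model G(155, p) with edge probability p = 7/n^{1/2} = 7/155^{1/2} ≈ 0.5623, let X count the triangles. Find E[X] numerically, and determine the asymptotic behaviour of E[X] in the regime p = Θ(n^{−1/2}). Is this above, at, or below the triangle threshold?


Number of potential triangles: C(155, 3) = 608685.
Each occurs with probability p³ ≈ (0.5623)³ ≈ 1.777447e-01.
By linearity: E[X] = C(155, 3)·p³ ≈ 608685 · 1.777447e-01 ≈ 108190.5110.
Since α = 1/2 < 1, p = c/n^{1/2} ≫ 1/n is above the triangle threshold p ~ 1/n. Asymptotically E[X] ~ (c³/6)·n^{3(1−α)} = (7³/6)·n^{1.5} → ∞; triangles are abundant w.h.p.

E[X] ≈ 108190.5110; in regime p = Θ(1/n^{1/2}) E[X] diverges (above the triangle threshold p ~ 1/n).


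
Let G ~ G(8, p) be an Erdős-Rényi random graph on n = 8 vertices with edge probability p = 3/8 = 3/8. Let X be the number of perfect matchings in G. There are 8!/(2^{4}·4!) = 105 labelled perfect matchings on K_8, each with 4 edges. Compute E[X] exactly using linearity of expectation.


K_8 has 8!/(2^{4}·4!) = 105 labelled perfect matchings.
For each such perfect matching H, let X_H = 1 if all 4 edges of H are present in G. Then P[X_H = 1] = p^{4} = (3/8)^{4} = 81/4096.
By linearity: E[X] = Σ_H E[X_H] = 105 · p^{4} = 105 · 81/4096 = 8505/4096.
Numerically: E[X] ≈ 2.0764.

E[X] = 105 · (3/8)^{4} = 8505/4096 ≈ 2.0764.


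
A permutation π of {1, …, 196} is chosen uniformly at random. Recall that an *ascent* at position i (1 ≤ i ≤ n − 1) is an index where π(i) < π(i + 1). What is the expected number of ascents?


Write X = Σ X_I over i = 1, …, 195, with X_I the indicator of one ascent.
There are 195 indicators.
For each fixed i, the pair (π(i), π(i+1)) is a uniformly random ordered pair of distinct values from {1, …, 196}; by symmetry P[π(i) < π(i+1)] = 1/2.
By linearity: E[X] = 195 · (1/2) = (196 − 1) · (1/2) = 195/2 ≈ 97.5000.

E[X] = 195/2 = 97.5000.


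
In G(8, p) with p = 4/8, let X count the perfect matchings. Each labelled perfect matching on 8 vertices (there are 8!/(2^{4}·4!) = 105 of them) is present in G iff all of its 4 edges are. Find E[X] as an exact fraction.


K_8 has 8!/(2^{4}·4!) = 105 labelled perfect matchings.
For each such perfect matching H, let X_H = 1 if all 4 edges of H are present in G. Then P[X_H = 1] = p^{4} = (1/2)^{4} = 1/16.
Summing the indicators: E[X] = Σ_H E[X_H] = 105 · p^{4} = 105 · 1/16 = 105/16.
Numerically: E[X] ≈ 6.562.

E[X] = 105 · (1/2)^{4} = 105/16 ≈ 6.562.


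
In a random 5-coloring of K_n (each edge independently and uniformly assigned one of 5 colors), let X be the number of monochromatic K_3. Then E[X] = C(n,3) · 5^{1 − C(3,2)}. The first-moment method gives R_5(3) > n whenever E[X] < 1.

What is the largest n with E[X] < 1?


We need C(n, 3) · 5^{1 − 3} < 1, i.e. C(n, 3) < 5^{3 − 1} = 25.
Check values of n near the boundary:
  n = 5: C(5, 3) = 10; 10 < 25? YES
  n = 6: C(6, 3) = 20; 20 < 25? YES
  n = 7: C(7, 3) = 35; 35 < 25? NO
  n = 8: C(8, 3) = 56; 56 < 25? NO
  n = 9: C(9, 3) = 84; 84 < 25? NO
The largest n with C(n, 3) < 25 is n = 6 (where E[X] = 4/5 ≈ 0.800). Hence R_5(3) > 6, i.e. R_5(3) ≥ 7.

Largest n = 6; hence R_5(3) > 6.


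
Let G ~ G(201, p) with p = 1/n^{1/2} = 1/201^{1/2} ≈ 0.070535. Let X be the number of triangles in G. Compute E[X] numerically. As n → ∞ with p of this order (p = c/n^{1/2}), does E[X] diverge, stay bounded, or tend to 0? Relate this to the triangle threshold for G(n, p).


Number of potential triangles: C(201, 3) = 1333300.
Each occurs with probability p³ ≈ (0.070535)³ ≈ 3.5091822e-04.
By linearity: E[X] = C(201, 3)·p³ ≈ 1333300 · 3.5091822e-04 ≈ 467.87926.
Since α = 1/2 < 1, p = c/n^{1/2} ≫ 1/n is above the triangle threshold p ~ 1/n. Asymptotically E[X] ~ (c³/6)·n^{3(1−α)} = (1³/6)·n^{1.5} → ∞; triangles are abundant w.h.p.

E[X] ≈ 467.87926; in regime p = Θ(1/n^{1/2}) E[X] diverges (above the triangle threshold p ~ 1/n).


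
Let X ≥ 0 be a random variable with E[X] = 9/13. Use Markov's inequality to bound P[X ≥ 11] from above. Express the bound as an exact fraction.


μ = E[X] = 9/13, a = 11.
Markov: P[X ≥ 11] ≤ μ/a = (9/13)/11 = 9/143.
Numerically: ≈ 0.06294.
(Since a = 11 > μ = 0.69231, the bound 9/143 is < 1 and informative.)

P[X ≥ 11] ≤ 9/143 ≈ 0.06294.


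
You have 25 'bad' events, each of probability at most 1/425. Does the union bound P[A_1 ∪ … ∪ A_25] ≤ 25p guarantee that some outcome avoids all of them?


Union bound: P[∪_{i=1}^{25} A_i] ≤ Σ_i P[A_i] ≤ 25·p = 25·(1/425) = 1/17.
Numerically: 1/17 ≈ 0.059.
Is 1/17 < 1? YES.
Since P[∪ A_i] ≤ 1/17 < 1, the complement has P[∩ A_i^c] ≥ 1 − 1/17 = 16/17 > 0, so some outcome avoids every A_i.

25·p = 1/17 ≈ 0.059; existence CERTIFIED by the union bound.


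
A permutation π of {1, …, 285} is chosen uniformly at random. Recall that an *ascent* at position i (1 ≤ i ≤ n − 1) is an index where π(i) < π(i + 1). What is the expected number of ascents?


Write X = Σ X_I over i = 1, …, 284, with X_I the indicator of one ascent.
There are 284 indicators.
For each fixed i, the pair (π(i), π(i+1)) is a uniformly random ordered pair of distinct values from {1, …, 285}; by symmetry P[π(i) < π(i+1)] = 1/2.
By linearity: E[X] = 284 · (1/2) = (285 − 1) · (1/2) = 142 ≈ 142.000000.

E[X] = 142 = 142.000000.


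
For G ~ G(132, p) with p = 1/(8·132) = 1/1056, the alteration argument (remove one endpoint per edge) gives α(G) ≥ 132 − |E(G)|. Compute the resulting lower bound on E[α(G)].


E[|E(G)|] = C(132, 2)·p = 8646 · (1/1056) = 131/16.
E[α(G)] ≥ n − E[|E(G)|] = 132 − 131/16 = 1981/16.
Numerically: ≈ 123.812.
(This is only a lower bound; the true E[α(G)] may be larger.)

E[α(G)] ≥ 1981/16 ≈ 123.812.


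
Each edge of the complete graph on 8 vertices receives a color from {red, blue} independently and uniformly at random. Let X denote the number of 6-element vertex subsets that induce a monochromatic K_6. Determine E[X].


Let X = Σ_S X_S over the C(8, 6) = 28 subsets S of size 6, where X_S = 1 if the K_6 on S is monochromatic.
For a fixed S, the K_6 on S has C(6, 2) = 15 edges. P[all 15 edges red] = (1/2)^15, and likewise for blue, so P[monochromatic] = 2·(1/2)^15 = 2^{1 − 15} = 1/16384.
Summing: E[X] = C(8, 6) · 2^{1 − 15} = 28 · 1/16384 = 7/4096.
Numerically: E[X] ≈ 0.001709.

E[X] = C(8,6)·2^(1−C(6,2)) = 7/4096 ≈ 0.001709.


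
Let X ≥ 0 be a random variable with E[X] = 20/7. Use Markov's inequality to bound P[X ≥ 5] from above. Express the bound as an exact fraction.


μ = E[X] = 20/7, a = 5.
Markov: P[X ≥ 5] ≤ μ/a = (20/7)/5 = 4/7.
Numerically: ≈ 0.5714.
(Since a = 5 > μ = 2.8571, the bound 4/7 is < 1 and informative.)

P[X ≥ 5] ≤ 4/7 ≈ 0.5714.


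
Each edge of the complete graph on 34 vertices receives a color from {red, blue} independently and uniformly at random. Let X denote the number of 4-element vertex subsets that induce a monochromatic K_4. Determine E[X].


Let X = Σ_S X_S over the C(34, 4) = 46376 subsets S of size 4, where X_S = 1 if the K_4 on S is monochromatic.
For a fixed S, the K_4 on S has C(4, 2) = 6 edges. P[all 6 edges red] = (1/2)^6, and likewise for blue, so P[monochromatic] = 2·(1/2)^6 = 2^{1 − 6} = 1/32.
By linearity of expectation: E[X] = C(34, 4) · 2^{1 − 6} = 46376 · 1/32 = 5797/4.
Numerically: E[X] ≈ 1449.250000.

E[X] = C(34,4)·2^(1−C(4,2)) = 5797/4 ≈ 1449.250000.


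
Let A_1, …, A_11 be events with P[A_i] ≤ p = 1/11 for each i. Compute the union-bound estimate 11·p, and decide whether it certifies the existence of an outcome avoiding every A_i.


Union bound: P[∪_{i=1}^{11} A_i] ≤ Σ_i P[A_i] ≤ 11·p = 11·(1/11) = 1.
Numerically: 1 ≈ 1.000.
Is 1 < 1? NO.
Since the bound 1 is ≥ 1, the union bound is uninformative here; it does NOT by itself certify existence.

11·p = 1 ≈ 1.000; existence NOT certified by the union bound.


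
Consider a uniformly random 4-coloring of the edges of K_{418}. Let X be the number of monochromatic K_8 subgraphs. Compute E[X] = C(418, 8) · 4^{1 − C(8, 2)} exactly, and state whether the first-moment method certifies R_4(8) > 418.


E[X] = C(418, 8) · 4^{1 − 28} = 21608403021078588 · 4^{−27} = 21608403021078588/18014398509481984.
As a reduced fraction: E[X] = 5402100755269647/4503599627370496 ≈ 1.1995.
Is E[X] < 1? NO.
Since E[X] ≥ 1, the first-moment bound is inconclusive at n = 418; it does NOT by itself certify R_4(8) > 418.

E[X] = 5402100755269647/4503599627370496 ≈ 1.1995; E[X] ≥ 1; first-moment method inconclusive here.


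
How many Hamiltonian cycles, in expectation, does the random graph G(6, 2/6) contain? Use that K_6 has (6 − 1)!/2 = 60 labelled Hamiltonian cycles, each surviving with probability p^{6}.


K_6 has (6 − 1)!/2 = 60 labelled Hamiltonian cycles.
For each such Hamiltonian cycle H, let X_H = 1 if all 6 edges of H are present in G. Then P[X_H = 1] = p^{6} = (1/3)^{6} = 1/729.
By linearity: E[X] = Σ_H E[X_H] = 60 · p^{6} = 60 · 1/729 = 20/243.
Numerically: E[X] ≈ 0.0823.

E[X] = 60 · (1/3)^{6} = 20/243 ≈ 0.0823.


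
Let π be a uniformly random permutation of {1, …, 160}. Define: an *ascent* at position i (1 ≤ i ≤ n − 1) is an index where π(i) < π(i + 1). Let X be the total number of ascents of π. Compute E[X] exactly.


Write X = Σ X_I over i = 1, …, 159, with X_I the indicator of one ascent.
There are 159 indicators.
For each fixed i, the pair (π(i), π(i+1)) is a uniformly random ordered pair of distinct values from {1, …, 160}; by symmetry P[π(i) < π(i+1)] = 1/2.
By linearity: E[X] = 159 · (1/2) = (160 − 1) · (1/2) = 159/2 ≈ 79.500000.

E[X] = 159/2 = 79.500000.


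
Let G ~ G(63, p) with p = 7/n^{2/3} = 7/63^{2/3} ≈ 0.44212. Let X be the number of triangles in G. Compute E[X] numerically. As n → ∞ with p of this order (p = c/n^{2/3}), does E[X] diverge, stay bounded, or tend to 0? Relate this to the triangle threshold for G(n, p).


Number of potential triangles: C(63, 3) = 39711.
Each occurs with probability p³ ≈ (0.44212)³ ≈ 8.6419753e-02.
By linearity: E[X] = C(63, 3)·p³ ≈ 39711 · 8.6419753e-02 ≈ 3431.81481.
Since α = 2/3 < 1, p = c/n^{2/3} ≫ 1/n is above the triangle threshold p ~ 1/n. Asymptotically E[X] ~ (c³/6)·n^{3(1−α)} = (7³/6)·n^{1} → ∞; triangles are abundant w.h.p.

E[X] ≈ 3431.81481; in regime p = Θ(1/n^{2/3}) E[X] diverges (above the triangle threshold p ~ 1/n).


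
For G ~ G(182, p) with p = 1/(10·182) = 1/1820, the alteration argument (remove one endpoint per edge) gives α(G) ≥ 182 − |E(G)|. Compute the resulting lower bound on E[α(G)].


E[|E(G)|] = C(182, 2)·p = 16471 · (1/1820) = 181/20.
E[α(G)] ≥ n − E[|E(G)|] = 182 − 181/20 = 3459/20.
Numerically: ≈ 172.9500.
(This is only a lower bound; the true E[α(G)] may be larger.)

E[α(G)] ≥ 3459/20 ≈ 172.9500.


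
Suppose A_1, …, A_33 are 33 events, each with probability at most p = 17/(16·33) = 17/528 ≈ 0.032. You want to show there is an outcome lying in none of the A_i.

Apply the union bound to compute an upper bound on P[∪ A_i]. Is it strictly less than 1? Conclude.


Union bound: P[∪_{i=1}^{33} A_i] ≤ Σ_i P[A_i] ≤ 33·p = 33·(17/528) = 17/16.
Numerically: 17/16 ≈ 1.062.
Is 17/16 < 1? NO.
Since the bound 17/16 is ≥ 1, the union bound is uninformative here; it does NOT by itself certify existence.

33·p = 17/16 ≈ 1.062; existence NOT certified by the union bound.


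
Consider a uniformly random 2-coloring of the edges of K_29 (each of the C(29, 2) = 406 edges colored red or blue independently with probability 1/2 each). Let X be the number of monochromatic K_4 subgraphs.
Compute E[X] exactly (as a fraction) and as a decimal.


Let X = Σ_S X_S over the C(29, 4) = 23751 subsets S of size 4, where X_S = 1 if the K_4 on S is monochromatic.
For a fixed S, the K_4 on S has C(4, 2) = 6 edges. P[all 6 edges red] = (1/2)^6, and likewise for blue, so P[monochromatic] = 2·(1/2)^6 = 2^{1 − 6} = 1/32.
By linearity: E[X] = C(29, 4) · 2^{1 − 6} = 23751 · 1/32 = 23751/32.
Numerically: E[X] ≈ 742.21875.

E[X] = C(29,4)·2^(1−C(4,2)) = 23751/32 ≈ 742.21875.


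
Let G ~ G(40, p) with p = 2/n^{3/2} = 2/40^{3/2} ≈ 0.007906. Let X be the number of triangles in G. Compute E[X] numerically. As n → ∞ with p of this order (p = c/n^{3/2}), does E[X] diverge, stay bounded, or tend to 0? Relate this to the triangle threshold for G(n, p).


Number of potential triangles: C(40, 3) = 9880.
Each occurs with probability p³ ≈ (0.007906)³ ≈ 4.941059e-07.
By linearity: E[X] = C(40, 3)·p³ ≈ 9880 · 4.941059e-07 ≈ 0.0049.
Since α = 3/2 > 1, p = c/n^{3/2} = o(1/n) is below the triangle threshold p ~ 1/n. Asymptotically E[X] ~ (c³/6)·n^{3(1−α)} = (2³/6)·n^{-1.5} → 0, so by Markov's inequality G has no triangles w.h.p.

E[X] ≈ 0.0049; in regime p = Θ(1/n^{3/2}) E[X] tends to 0 (below the triangle threshold p ~ 1/n).


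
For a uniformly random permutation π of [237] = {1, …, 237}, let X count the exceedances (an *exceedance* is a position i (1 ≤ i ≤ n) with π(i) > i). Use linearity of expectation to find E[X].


Write X = Σ_{i=1}^{237} X_i, where X_i = 1_{π(i) > i}.
For each fixed i, π(i) is uniform over {1, …, 237} (marginal of a uniform permutation), so P[π(i) > i] = (n − i)/n. Summing: Σ_{i=1}^{237} (n − i)/n = (0 + 1 + … + 236)/237 = 237(237 − 1)/(2·237) = (237 − 1)/2.
Hence E[X] = Σ_{i=1}^{237} (237 − i)/237 = 118 ≈ 118.0000.

E[X] = 118 = 118.0000.


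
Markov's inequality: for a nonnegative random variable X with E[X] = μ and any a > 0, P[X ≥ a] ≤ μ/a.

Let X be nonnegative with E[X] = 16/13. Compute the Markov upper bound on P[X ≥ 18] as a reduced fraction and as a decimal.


μ = E[X] = 16/13, a = 18.
Markov: P[X ≥ 18] ≤ μ/a = (16/13)/18 = 8/117.
Numerically: ≈ 0.06838.
(Since a = 18 > μ = 1.23077, the bound 8/117 is < 1 and informative.)

P[X ≥ 18] ≤ 8/117 ≈ 0.06838.


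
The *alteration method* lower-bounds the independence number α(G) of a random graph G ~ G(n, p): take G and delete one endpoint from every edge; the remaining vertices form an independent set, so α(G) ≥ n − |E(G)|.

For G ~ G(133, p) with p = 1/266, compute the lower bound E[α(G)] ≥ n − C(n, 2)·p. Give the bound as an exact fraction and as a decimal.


E[|E(G)|] = C(133, 2)·p = 8778 · (1/266) = 33.
E[α(G)] ≥ n − E[|E(G)|] = 133 − 33 = 100.
Numerically: ≈ 100.0000.
(This is only a lower bound; the true E[α(G)] may be larger.)

E[α(G)] ≥ 100 ≈ 100.0000.


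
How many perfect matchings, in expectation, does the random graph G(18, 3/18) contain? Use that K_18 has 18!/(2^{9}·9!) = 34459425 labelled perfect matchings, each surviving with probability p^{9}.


K_18 has 18!/(2^{9}·9!) = 34459425 labelled perfect matchings.
For each such perfect matching H, let X_H = 1 if all 9 edges of H are present in G. Then P[X_H = 1] = p^{9} = (1/6)^{9} = 1/10077696.
By linearity of expectation: E[X] = Σ_H E[X_H] = 34459425 · p^{9} = 34459425 · 1/10077696 = 425425/124416.
Numerically: E[X] ≈ 3.419.

E[X] = 34459425 · (1/6)^{9} = 425425/124416 ≈ 3.419.


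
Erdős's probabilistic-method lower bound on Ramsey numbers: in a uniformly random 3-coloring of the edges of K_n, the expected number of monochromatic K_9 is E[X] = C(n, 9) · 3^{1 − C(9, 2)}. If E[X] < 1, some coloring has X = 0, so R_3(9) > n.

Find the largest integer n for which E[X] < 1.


We need C(n, 9) · 3^{1 − 36} < 1, i.e. C(n, 9) < 3^{36 − 1} = 50031545098999707.
Check values of n near the boundary:
  n = 297: C(297, 9) = 43842345008337645; 43842345008337645 < 50031545098999707? YES
  n = 298: C(298, 9) = 45207677551849890; 45207677551849890 < 50031545098999707? YES
  n = 299: C(299, 9) = 46610674441390059; 46610674441390059 < 50031545098999707? YES
  n = 300: C(300, 9) = 48052241692154700; 48052241692154700 < 50031545098999707? YES
  n = 301: C(301, 9) = 49533303936090975; 49533303936090975 < 50031545098999707? YES
  n = 302: C(302, 9) = 51054804739588650; 51054804739588650 < 50031545098999707? NO
  n = 303: C(303, 9) = 52617706925494425; 52617706925494425 < 50031545098999707? NO
The largest n with C(n, 9) < 50031545098999707 is n = 301 (where E[X] = 16511101312030325/16677181699666569 ≈ 0.990). Hence R_3(9) > 301, i.e. R_3(9) ≥ 302.

Largest n = 301; hence R_3(9) > 301.


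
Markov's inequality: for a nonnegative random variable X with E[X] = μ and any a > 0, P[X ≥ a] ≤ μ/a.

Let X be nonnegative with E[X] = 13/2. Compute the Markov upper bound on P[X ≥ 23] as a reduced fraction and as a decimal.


μ = E[X] = 13/2, a = 23.
Markov: P[X ≥ 23] ≤ μ/a = (13/2)/23 = 13/46.
Numerically: ≈ 0.283.
(Since a = 23 > μ = 6.500, the bound 13/46 is < 1 and informative.)

P[X ≥ 23] ≤ 13/46 ≈ 0.283.


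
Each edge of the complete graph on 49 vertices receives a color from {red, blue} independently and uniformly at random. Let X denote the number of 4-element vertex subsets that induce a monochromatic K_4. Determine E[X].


Let X = Σ_S X_S over the C(49, 4) = 211876 subsets S of size 4, where X_S = 1 if the K_4 on S is monochromatic.
For a fixed S, the K_4 on S has C(4, 2) = 6 edges. P[all 6 edges red] = (1/2)^6, and likewise for blue, so P[monochromatic] = 2·(1/2)^6 = 2^{1 − 6} = 1/32.
By linearity of expectation: E[X] = C(49, 4) · 2^{1 − 6} = 211876 · 1/32 = 52969/8.
Numerically: E[X] ≈ 6621.1250.

E[X] = C(49,4)·2^(1−C(4,2)) = 52969/8 ≈ 6621.1250.


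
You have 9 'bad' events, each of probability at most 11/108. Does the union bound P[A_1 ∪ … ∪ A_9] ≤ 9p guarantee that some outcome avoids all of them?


Union bound: P[∪_{i=1}^{9} A_i] ≤ Σ_i P[A_i] ≤ 9·p = 9·(11/108) = 11/12.
Numerically: 11/12 ≈ 0.9167.
Is 11/12 < 1? YES.
Since P[∪ A_i] ≤ 11/12 < 1, the complement has P[∩ A_i^c] ≥ 1 − 11/12 = 1/12 > 0, so some outcome avoids every A_i.

9·p = 11/12 ≈ 0.9167; existence CERTIFIED by the union bound.


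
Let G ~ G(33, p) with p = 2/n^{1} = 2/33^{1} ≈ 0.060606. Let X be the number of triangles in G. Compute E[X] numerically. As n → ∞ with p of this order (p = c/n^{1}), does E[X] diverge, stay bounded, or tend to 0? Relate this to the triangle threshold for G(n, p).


Number of potential triangles: C(33, 3) = 5456.
Each occurs with probability p³ ≈ (0.060606)³ ≈ 2.2261179e-04.
By linearity: E[X] = C(33, 3)·p³ ≈ 5456 · 2.2261179e-04 ≈ 1.21457.
Here α = 1, so p = 2/n is exactly at the triangle threshold p ~ 1/n. Asymptotically E[X] → c³/6 = 2³/6 = 4/3 ≈ 1.33333, a bounded constant. In this regime the triangle count is asymptotically Poisson(c³/6).

E[X] ≈ 1.21457; in regime p = Θ(1/n^{1}) E[X] stays bounded (at the triangle threshold p ~ 1/n).


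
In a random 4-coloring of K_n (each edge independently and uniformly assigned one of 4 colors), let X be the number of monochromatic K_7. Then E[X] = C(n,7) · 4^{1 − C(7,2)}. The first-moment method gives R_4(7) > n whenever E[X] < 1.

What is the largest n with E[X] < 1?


We need C(n, 7) · 4^{1 − 21} < 1, i.e. C(n, 7) < 4^{21 − 1} = 1099511627776.
Check values of n near the boundary:
  n = 178: C(178, 7) = 996867063280; 996867063280 < 1099511627776? YES
  n = 179: C(179, 7) = 1037437234460; 1037437234460 < 1099511627776? YES
  n = 180: C(180, 7) = 1079414463600; 1079414463600 < 1099511627776? YES
  n = 181: C(181, 7) = 1122839183400; 1122839183400 < 1099511627776? NO
  n = 182: C(182, 7) = 1167752750736; 1167752750736 < 1099511627776? NO
  n = 183: C(183, 7) = 1214197462413; 1214197462413 < 1099511627776? NO
The largest n with C(n, 7) < 1099511627776 is n = 180 (where E[X] = 67463403975/68719476736 ≈ 0.981722). Hence R_4(7) > 180, i.e. R_4(7) ≥ 181.

Largest n = 180; hence R_4(7) > 180.


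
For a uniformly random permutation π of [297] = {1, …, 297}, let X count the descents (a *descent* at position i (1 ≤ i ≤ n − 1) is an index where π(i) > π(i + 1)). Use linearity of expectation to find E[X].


Write X = Σ X_I over i = 1, …, 296, with X_I the indicator of one descent.
There are 296 indicators.
For each fixed i, the pair (π(i), π(i+1)) is a uniformly random ordered pair of distinct values from {1, …, 297}; by symmetry P[π(i) > π(i+1)] = 1/2.
By linearity: E[X] = 296 · (1/2) = (297 − 1) · (1/2) = 148 ≈ 148.000.

E[X] = 148 = 148.000.


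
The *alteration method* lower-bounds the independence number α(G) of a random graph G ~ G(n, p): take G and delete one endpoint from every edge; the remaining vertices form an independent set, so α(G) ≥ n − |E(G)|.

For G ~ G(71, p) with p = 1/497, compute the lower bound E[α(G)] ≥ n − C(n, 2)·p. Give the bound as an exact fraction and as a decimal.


E[|E(G)|] = C(71, 2)·p = 2485 · (1/497) = 5.
E[α(G)] ≥ n − E[|E(G)|] = 71 − 5 = 66.
Numerically: ≈ 66.00000.
(This is only a lower bound; the true E[α(G)] may be larger.)

E[α(G)] ≥ 66 ≈ 66.00000.


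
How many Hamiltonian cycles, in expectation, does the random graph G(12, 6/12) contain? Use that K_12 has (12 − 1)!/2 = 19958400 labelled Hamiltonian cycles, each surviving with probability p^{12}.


K_12 has (12 − 1)!/2 = 19958400 labelled Hamiltonian cycles.
For each such Hamiltonian cycle H, let X_H = 1 if all 12 edges of H are present in G. Then P[X_H = 1] = p^{12} = (1/2)^{12} = 1/4096.
Summing the indicators: E[X] = Σ_H E[X_H] = 19958400 · p^{12} = 19958400 · 1/4096 = 155925/32.
Numerically: E[X] ≈ 4.87e+03.

E[X] = 19958400 · (1/2)^{12} = 155925/32 ≈ 4.87e+03.


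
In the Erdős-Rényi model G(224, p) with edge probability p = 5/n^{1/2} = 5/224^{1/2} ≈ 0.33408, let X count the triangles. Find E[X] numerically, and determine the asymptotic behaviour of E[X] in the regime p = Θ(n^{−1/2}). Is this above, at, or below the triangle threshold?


Number of potential triangles: C(224, 3) = 1848224.
Each occurs with probability p³ ≈ (0.33408)³ ≈ 3.7285330e-02.
By linearity: E[X] = C(224, 3)·p³ ≈ 1848224 · 3.7285330e-02 ≈ 68911.64084.
Since α = 1/2 < 1, p = c/n^{1/2} ≫ 1/n is above the triangle threshold p ~ 1/n. Asymptotically E[X] ~ (c³/6)·n^{3(1−α)} = (5³/6)·n^{1.5} → ∞; triangles are abundant w.h.p.

E[X] ≈ 68911.64084; in regime p = Θ(1/n^{1/2}) E[X] diverges (above the triangle threshold p ~ 1/n).


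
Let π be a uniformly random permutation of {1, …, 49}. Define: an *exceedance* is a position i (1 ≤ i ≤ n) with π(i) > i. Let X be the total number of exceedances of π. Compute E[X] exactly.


Write X = Σ_{i=1}^{49} X_i, where X_i = 1_{π(i) > i}.
For each fixed i, π(i) is uniform over {1, …, 49} (marginal of a uniform permutation), so P[π(i) > i] = (n − i)/n. Summing: Σ_{i=1}^{49} (n − i)/n = (0 + 1 + … + 48)/49 = 49(49 − 1)/(2·49) = (49 − 1)/2.
Hence E[X] = Σ_{i=1}^{49} (49 − i)/49 = 24 ≈ 24.000000.

E[X] = 24 = 24.000000.


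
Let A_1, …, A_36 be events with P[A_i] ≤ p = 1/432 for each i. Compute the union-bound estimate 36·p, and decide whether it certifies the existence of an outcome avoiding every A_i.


Union bound: P[∪_{i=1}^{36} A_i] ≤ Σ_i P[A_i] ≤ 36·p = 36·(1/432) = 1/12.
Numerically: 1/12 ≈ 0.083333.
Is 1/12 < 1? YES.
Since P[∪ A_i] ≤ 1/12 < 1, the complement has P[∩ A_i^c] ≥ 1 − 1/12 = 11/12 > 0, so some outcome avoids every A_i.

36·p = 1/12 ≈ 0.083333; existence CERTIFIED by the union bound.


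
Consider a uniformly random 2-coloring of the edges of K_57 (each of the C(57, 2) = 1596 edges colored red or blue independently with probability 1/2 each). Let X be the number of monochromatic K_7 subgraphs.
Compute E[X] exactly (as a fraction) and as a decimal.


Let X = Σ_S X_S over the C(57, 7) = 264385836 subsets S of size 7, where X_S = 1 if the K_7 on S is monochromatic.
For a fixed S, the K_7 on S has C(7, 2) = 21 edges. P[all 21 edges red] = (1/2)^21, and likewise for blue, so P[monochromatic] = 2·(1/2)^21 = 2^{1 − 21} = 1/1048576.
By linearity: E[X] = C(57, 7) · 2^{1 − 21} = 264385836 · 1/1048576 = 66096459/262144.
Numerically: E[X] ≈ 252.137981.

E[X] = C(57,7)·2^(1−C(7,2)) = 66096459/262144 ≈ 252.137981.


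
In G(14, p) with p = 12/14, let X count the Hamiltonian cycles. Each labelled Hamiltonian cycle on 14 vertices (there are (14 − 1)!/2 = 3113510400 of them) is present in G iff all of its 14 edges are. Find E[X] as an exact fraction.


K_14 has (14 − 1)!/2 = 3113510400 labelled Hamiltonian cycles.
For each such Hamiltonian cycle H, let X_H = 1 if all 14 edges of H are present in G. Then P[X_H = 1] = p^{14} = (6/7)^{14} = 78364164096/678223072849.
By linearity of expectation: E[X] = Σ_H E[X_H] = 3113510400 · p^{14} = 3113510400 · 78364164096/678223072849 = 34855377128600371200/96889010407.
Numerically: E[X] ≈ 3.597e+08.

E[X] = 3113510400 · (6/7)^{14} = 34855377128600371200/96889010407 ≈ 3.597e+08.


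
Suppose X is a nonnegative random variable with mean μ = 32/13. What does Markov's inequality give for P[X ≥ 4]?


μ = E[X] = 32/13, a = 4.
Markov: P[X ≥ 4] ≤ μ/a = (32/13)/4 = 8/13.
Numerically: ≈ 0.615385.
(Since a = 4 > μ = 2.461538, the bound 8/13 is < 1 and informative.)

P[X ≥ 4] ≤ 8/13 ≈ 0.615385.


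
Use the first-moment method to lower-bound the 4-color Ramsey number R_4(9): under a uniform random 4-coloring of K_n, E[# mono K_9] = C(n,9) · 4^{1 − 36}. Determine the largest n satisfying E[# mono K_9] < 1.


We need C(n, 9) · 4^{1 − 36} < 1, i.e. C(n, 9) < 4^{36 − 1} = 1180591620717411303424.
Check values of n near the boundary:
  n = 911: C(911, 9) = 1144686900492291197405; 1144686900492291197405 < 1180591620717411303424? YES
  n = 912: C(912, 9) = 1156095740032081475120; 1156095740032081475120 < 1180591620717411303424? YES
  n = 913: C(913, 9) = 1167605542753639808390; 1167605542753639808390 < 1180591620717411303424? YES
  n = 914: C(914, 9) = 1179217089587653905932; 1179217089587653905932 < 1180591620717411303424? YES
  n = 915: C(915, 9) = 1190931166636537885130; 1190931166636537885130 < 1180591620717411303424? NO
The largest n with C(n, 9) < 1180591620717411303424 is n = 914 (where E[X] = 294804272396913476483/295147905179352825856 ≈ 0.9988357). Hence R_4(9) > 914, i.e. R_4(9) ≥ 915.

Largest n = 914; hence R_4(9) > 914.


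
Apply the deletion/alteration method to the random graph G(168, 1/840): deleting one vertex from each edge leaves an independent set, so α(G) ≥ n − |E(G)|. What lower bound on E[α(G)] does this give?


E[|E(G)|] = C(168, 2)·p = 14028 · (1/840) = 167/10.
E[α(G)] ≥ n − E[|E(G)|] = 168 − 167/10 = 1513/10.
Numerically: ≈ 151.300.
(This is only a lower bound; the true E[α(G)] may be larger.)

E[α(G)] ≥ 1513/10 ≈ 151.300.


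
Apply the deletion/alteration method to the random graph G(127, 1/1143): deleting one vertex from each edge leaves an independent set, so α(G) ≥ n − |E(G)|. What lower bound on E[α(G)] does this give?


E[|E(G)|] = C(127, 2)·p = 8001 · (1/1143) = 7.
E[α(G)] ≥ n − E[|E(G)|] = 127 − 7 = 120.
Numerically: ≈ 120.000000.
(This is only a lower bound; the true E[α(G)] may be larger.)

E[α(G)] ≥ 120 ≈ 120.000000.


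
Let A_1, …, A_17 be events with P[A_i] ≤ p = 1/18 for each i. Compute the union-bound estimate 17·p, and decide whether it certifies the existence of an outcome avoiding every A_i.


Union bound: P[∪_{i=1}^{17} A_i] ≤ Σ_i P[A_i] ≤ 17·p = 17·(1/18) = 17/18.
Numerically: 17/18 ≈ 0.9444444.
Is 17/18 < 1? YES.
Since P[∪ A_i] ≤ 17/18 < 1, the complement has P[∩ A_i^c] ≥ 1 − 17/18 = 1/18 > 0, so some outcome avoids every A_i.

17·p = 17/18 ≈ 0.9444444; existence CERTIFIED by the union bound.


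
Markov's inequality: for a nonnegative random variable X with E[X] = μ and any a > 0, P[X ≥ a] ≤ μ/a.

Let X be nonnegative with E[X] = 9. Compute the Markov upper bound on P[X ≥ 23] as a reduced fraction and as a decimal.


μ = E[X] = 9, a = 23.
Markov: P[X ≥ 23] ≤ μ/a = (9)/23 = 9/23.
Numerically: ≈ 0.391.
(Since a = 23 > μ = 9.000, the bound 9/23 is < 1 and informative.)

P[X ≥ 23] ≤ 9/23 ≈ 0.391.


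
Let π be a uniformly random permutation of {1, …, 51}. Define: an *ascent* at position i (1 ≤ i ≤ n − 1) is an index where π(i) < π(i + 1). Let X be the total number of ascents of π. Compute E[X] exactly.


Write X = Σ X_I over i = 1, …, 50, with X_I the indicator of one ascent.
There are 50 indicators.
For each fixed i, the pair (π(i), π(i+1)) is a uniformly random ordered pair of distinct values from {1, …, 51}; by symmetry P[π(i) < π(i+1)] = 1/2.
By linearity: E[X] = 50 · (1/2) = (51 − 1) · (1/2) = 25 ≈ 25.00000.

E[X] = 25 = 25.00000.


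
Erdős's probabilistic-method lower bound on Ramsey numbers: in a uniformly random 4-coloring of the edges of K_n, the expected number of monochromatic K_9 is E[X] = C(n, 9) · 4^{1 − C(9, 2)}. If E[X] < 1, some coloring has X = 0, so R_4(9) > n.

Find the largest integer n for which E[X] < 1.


We need C(n, 9) · 4^{1 − 36} < 1, i.e. C(n, 9) < 4^{36 − 1} = 1180591620717411303424.
Check values of n near the boundary:
  n = 911: C(911, 9) = 1144686900492291197405; 1144686900492291197405 < 1180591620717411303424? YES
  n = 912: C(912, 9) = 1156095740032081475120; 1156095740032081475120 < 1180591620717411303424? YES
  n = 913: C(913, 9) = 1167605542753639808390; 1167605542753639808390 < 1180591620717411303424? YES
  n = 914: C(914, 9) = 1179217089587653905932; 1179217089587653905932 < 1180591620717411303424? YES
  n = 915: C(915, 9) = 1190931166636537885130; 1190931166636537885130 < 1180591620717411303424? NO
  n = 916: C(916, 9) = 1202748565202942340440; 1202748565202942340440 < 1180591620717411303424? NO
  n = 917: C(917, 9) = 1214670081818390006810; 1214670081818390006810 < 1180591620717411303424? NO
The largest n with C(n, 9) < 1180591620717411303424 is n = 914 (where E[X] = 294804272396913476483/295147905179352825856 ≈ 0.9988). Hence R_4(9) > 914, i.e. R_4(9) ≥ 915.

Largest n = 914; hence R_4(9) > 914.


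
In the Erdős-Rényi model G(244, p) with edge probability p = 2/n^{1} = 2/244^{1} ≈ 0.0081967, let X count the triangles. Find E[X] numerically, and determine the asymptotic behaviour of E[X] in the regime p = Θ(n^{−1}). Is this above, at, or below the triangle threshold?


Number of potential triangles: C(244, 3) = 2391444.
Each occurs with probability p³ ≈ (0.0081967)³ ≈ 5.5070689e-07.
By linearity: E[X] = C(244, 3)·p³ ≈ 2391444 · 5.5070689e-07 ≈ 1.31698.
Here α = 1, so p = 2/n is exactly at the triangle threshold p ~ 1/n. Asymptotically E[X] → c³/6 = 2³/6 = 4/3 ≈ 1.33333, a bounded constant. In this regime the triangle count is asymptotically Poisson(c³/6).

E[X] ≈ 1.31698; in regime p = Θ(1/n^{1}) E[X] stays bounded (at the triangle threshold p ~ 1/n).


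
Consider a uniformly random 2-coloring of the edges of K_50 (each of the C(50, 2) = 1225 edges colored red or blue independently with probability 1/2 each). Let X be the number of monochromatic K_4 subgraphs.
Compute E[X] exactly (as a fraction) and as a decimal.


Let X = Σ_S X_S over the C(50, 4) = 230300 subsets S of size 4, where X_S = 1 if the K_4 on S is monochromatic.
For a fixed S, the K_4 on S has C(4, 2) = 6 edges. P[all 6 edges red] = (1/2)^6, and likewise for blue, so P[monochromatic] = 2·(1/2)^6 = 2^{1 − 6} = 1/32.
Summing: E[X] = C(50, 4) · 2^{1 − 6} = 230300 · 1/32 = 57575/8.
Numerically: E[X] ≈ 7196.875000.

E[X] = C(50,4)·2^(1−C(4,2)) = 57575/8 ≈ 7196.875000.


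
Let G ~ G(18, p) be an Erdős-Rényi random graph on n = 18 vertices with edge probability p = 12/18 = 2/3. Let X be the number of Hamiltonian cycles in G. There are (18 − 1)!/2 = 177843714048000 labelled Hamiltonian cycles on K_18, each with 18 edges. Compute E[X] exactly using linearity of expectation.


K_18 has (18 − 1)!/2 = 177843714048000 labelled Hamiltonian cycles.
For each such Hamiltonian cycle H, let X_H = 1 if all 18 edges of H are present in G. Then P[X_H = 1] = p^{18} = (2/3)^{18} = 262144/387420489.
By linearity: E[X] = Σ_H E[X_H] = 177843714048000 · p^{18} = 177843714048000 · 262144/387420489 = 63951526166528000/531441.
Numerically: E[X] ≈ 1.203e+11.

E[X] = 177843714048000 · (2/3)^{18} = 63951526166528000/531441 ≈ 1.203e+11.


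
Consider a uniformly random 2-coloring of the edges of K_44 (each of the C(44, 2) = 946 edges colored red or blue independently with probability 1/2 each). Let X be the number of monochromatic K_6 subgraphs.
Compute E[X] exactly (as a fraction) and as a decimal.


Let X = Σ_S X_S over the C(44, 6) = 7059052 subsets S of size 6, where X_S = 1 if the K_6 on S is monochromatic.
For a fixed S, the K_6 on S has C(6, 2) = 15 edges. P[all 15 edges red] = (1/2)^15, and likewise for blue, so P[monochromatic] = 2·(1/2)^15 = 2^{1 − 15} = 1/16384.
Summing: E[X] = C(44, 6) · 2^{1 − 15} = 7059052 · 1/16384 = 1764763/4096.
Numerically: E[X] ≈ 430.8503.

E[X] = C(44,6)·2^(1−C(6,2)) = 1764763/4096 ≈ 430.8503.


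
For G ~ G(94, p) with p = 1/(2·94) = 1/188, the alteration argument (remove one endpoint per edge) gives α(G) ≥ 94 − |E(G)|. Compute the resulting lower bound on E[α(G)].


E[|E(G)|] = C(94, 2)·p = 4371 · (1/188) = 93/4.
E[α(G)] ≥ n − E[|E(G)|] = 94 − 93/4 = 283/4.
Numerically: ≈ 70.750000.
(This is only a lower bound; the true E[α(G)] may be larger.)

E[α(G)] ≥ 283/4 ≈ 70.750000.


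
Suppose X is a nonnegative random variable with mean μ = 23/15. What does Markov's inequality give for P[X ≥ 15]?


μ = E[X] = 23/15, a = 15.
Markov: P[X ≥ 15] ≤ μ/a = (23/15)/15 = 23/225.
Numerically: ≈ 0.10222.
(Since a = 15 > μ = 1.53333, the bound 23/225 is < 1 and informative.)

P[X ≥ 15] ≤ 23/225 ≈ 0.10222.


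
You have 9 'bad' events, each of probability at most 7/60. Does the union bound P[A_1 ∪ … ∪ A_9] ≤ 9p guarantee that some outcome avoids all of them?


Union bound: P[∪_{i=1}^{9} A_i] ≤ Σ_i P[A_i] ≤ 9·p = 9·(7/60) = 21/20.
Numerically: 21/20 ≈ 1.0500000.
Is 21/20 < 1? NO.
Since the bound 21/20 is ≥ 1, the union bound is uninformative here; it does NOT by itself certify existence.

9·p = 21/20 ≈ 1.0500000; existence NOT certified by the union bound.


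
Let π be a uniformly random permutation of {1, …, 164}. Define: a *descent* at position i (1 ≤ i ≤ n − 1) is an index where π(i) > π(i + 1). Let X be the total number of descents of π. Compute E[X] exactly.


Write X = Σ X_I over i = 1, …, 163, with X_I the indicator of one descent.
There are 163 indicators.
For each fixed i, the pair (π(i), π(i+1)) is a uniformly random ordered pair of distinct values from {1, …, 164}; by symmetry P[π(i) > π(i+1)] = 1/2.
By linearity: E[X] = 163 · (1/2) = (164 − 1) · (1/2) = 163/2 ≈ 81.5000.

E[X] = 163/2 = 81.5000.


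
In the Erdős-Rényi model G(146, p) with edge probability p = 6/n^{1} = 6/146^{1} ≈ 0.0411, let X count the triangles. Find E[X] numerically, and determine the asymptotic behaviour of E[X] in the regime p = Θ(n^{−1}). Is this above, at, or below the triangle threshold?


Number of potential triangles: C(146, 3) = 508080.
Each occurs with probability p³ ≈ (0.0411)³ ≈ 6.940571e-05.
By linearity: E[X] = C(146, 3)·p³ ≈ 508080 · 6.940571e-05 ≈ 35.2637.
Here α = 1, so p = 6/n is exactly at the triangle threshold p ~ 1/n. Asymptotically E[X] → c³/6 = 6³/6 = 36 ≈ 36.0000, a bounded constant. In this regime the triangle count is asymptotically Poisson(c³/6).

E[X] ≈ 35.2637; in regime p = Θ(1/n^{1}) E[X] stays bounded (at the triangle threshold p ~ 1/n).


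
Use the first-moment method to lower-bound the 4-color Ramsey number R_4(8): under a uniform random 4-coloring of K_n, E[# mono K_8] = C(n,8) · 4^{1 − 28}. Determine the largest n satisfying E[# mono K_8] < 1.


We need C(n, 8) · 4^{1 − 28} < 1, i.e. C(n, 8) < 4^{28 − 1} = 18014398509481984.
Check values of n near the boundary:
  n = 405: C(405, 8) = 16745853821188050; 16745853821188050 < 18014398509481984? YES
  n = 406: C(406, 8) = 17082453897995850; 17082453897995850 < 18014398509481984? YES
  n = 407: C(407, 8) = 17424959239309050; 17424959239309050 < 18014398509481984? YES
  n = 408: C(408, 8) = 17773458424095231; 17773458424095231 < 18014398509481984? YES
  n = 409: C(409, 8) = 18128041135797879; 18128041135797879 < 18014398509481984? NO
  n = 410: C(410, 8) = 18488798173326195; 18488798173326195 < 18014398509481984? NO
  n = 411: C(411, 8) = 18855821462126715; 18855821462126715 < 18014398509481984? NO
The largest n with C(n, 8) < 18014398509481984 is n = 408 (where E[X] = 17773458424095231/18014398509481984 ≈ 0.986625). Hence R_4(8) > 408, i.e. R_4(8) ≥ 409.

Largest n = 408; hence R_4(8) > 408.


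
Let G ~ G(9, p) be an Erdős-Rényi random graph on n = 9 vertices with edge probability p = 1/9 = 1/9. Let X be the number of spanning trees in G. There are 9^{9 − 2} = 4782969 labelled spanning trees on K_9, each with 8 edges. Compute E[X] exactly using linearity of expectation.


K_9 has 9^{9 − 2} = 4782969 labelled spanning trees.
For each such spanning tree H, let X_H = 1 if all 8 edges of H are present in G. Then P[X_H = 1] = p^{8} = (1/9)^{8} = 1/43046721.
By linearity of expectation: E[X] = Σ_H E[X_H] = 4782969 · p^{8} = 4782969 · 1/43046721 = 1/9.
Numerically: E[X] ≈ 0.111.

E[X] = 4782969 · (1/9)^{8} = 1/9 ≈ 0.111.


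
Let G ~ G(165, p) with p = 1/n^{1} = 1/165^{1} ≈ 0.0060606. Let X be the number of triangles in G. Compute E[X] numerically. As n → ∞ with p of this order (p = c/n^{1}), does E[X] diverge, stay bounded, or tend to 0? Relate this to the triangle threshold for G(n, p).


Number of potential triangles: C(165, 3) = 735130.
Each occurs with probability p³ ≈ (0.0060606)³ ≈ 2.2261179e-07.
By linearity: E[X] = C(165, 3)·p³ ≈ 735130 · 2.2261179e-07 ≈ 0.16365.
Here α = 1, so p = 1/n is exactly at the triangle threshold p ~ 1/n. Asymptotically E[X] → c³/6 = 1³/6 = 1/6 ≈ 0.16667, a bounded constant. In this regime the triangle count is asymptotically Poisson(c³/6).

E[X] ≈ 0.16365; in regime p = Θ(1/n^{1}) E[X] stays bounded (at the triangle threshold p ~ 1/n).


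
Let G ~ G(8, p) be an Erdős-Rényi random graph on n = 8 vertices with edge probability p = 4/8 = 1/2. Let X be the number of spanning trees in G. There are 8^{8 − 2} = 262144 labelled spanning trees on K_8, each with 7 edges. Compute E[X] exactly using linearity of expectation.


K_8 has 8^{8 − 2} = 262144 labelled spanning trees.
For each such spanning tree H, let X_H = 1 if all 7 edges of H are present in G. Then P[X_H = 1] = p^{7} = (1/2)^{7} = 1/128.
By linearity of expectation: E[X] = Σ_H E[X_H] = 262144 · p^{7} = 262144 · 1/128 = 2048.
Numerically: E[X] ≈ 2048.

E[X] = 262144 · (1/2)^{7} = 2048 ≈ 2048.


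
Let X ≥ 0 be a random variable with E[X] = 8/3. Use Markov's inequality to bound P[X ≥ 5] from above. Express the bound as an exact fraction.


μ = E[X] = 8/3, a = 5.
Markov: P[X ≥ 5] ≤ μ/a = (8/3)/5 = 8/15.
Numerically: ≈ 0.533333.
(Since a = 5 > μ = 2.666667, the bound 8/15 is < 1 and informative.)

P[X ≥ 5] ≤ 8/15 ≈ 0.533333.


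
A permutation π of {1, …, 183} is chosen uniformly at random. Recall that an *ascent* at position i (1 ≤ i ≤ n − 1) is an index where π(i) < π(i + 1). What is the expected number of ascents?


Write X = Σ X_I over i = 1, …, 182, with X_I the indicator of one ascent.
There are 182 indicators.
For each fixed i, the pair (π(i), π(i+1)) is a uniformly random ordered pair of distinct values from {1, …, 183}; by symmetry P[π(i) < π(i+1)] = 1/2.
By linearity: E[X] = 182 · (1/2) = (183 − 1) · (1/2) = 91 ≈ 91.0000.

E[X] = 91 = 91.0000.
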